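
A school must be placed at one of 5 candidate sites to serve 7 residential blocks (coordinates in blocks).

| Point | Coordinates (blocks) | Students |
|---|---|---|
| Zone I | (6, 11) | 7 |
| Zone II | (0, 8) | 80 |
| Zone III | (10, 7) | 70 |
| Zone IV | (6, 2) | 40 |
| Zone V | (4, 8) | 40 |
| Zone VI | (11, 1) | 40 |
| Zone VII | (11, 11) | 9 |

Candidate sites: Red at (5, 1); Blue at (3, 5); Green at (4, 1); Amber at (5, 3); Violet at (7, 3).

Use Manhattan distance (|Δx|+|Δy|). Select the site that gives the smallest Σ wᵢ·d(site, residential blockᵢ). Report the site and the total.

Total weighted distance at each candidate:
  Red (5, 1): total = 2591
  Blue (3, 5): total = 2179
  Green (4, 1): total = 2637
  Amber (5, 3): total = 2259
  Violet (7, 3): total = 2261
Minimum is at Blue with total 2179 blocks.

Blue, total 2179 blocks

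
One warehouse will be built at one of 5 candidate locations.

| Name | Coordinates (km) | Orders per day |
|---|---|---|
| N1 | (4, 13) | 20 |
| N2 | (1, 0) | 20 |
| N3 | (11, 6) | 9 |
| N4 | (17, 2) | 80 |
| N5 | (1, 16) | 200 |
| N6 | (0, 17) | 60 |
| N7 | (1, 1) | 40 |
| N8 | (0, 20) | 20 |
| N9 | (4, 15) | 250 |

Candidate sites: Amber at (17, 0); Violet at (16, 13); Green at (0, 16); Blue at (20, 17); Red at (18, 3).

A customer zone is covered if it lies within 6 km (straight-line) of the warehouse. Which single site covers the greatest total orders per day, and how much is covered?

Green, covering 550

Coverage radius r = 6 km; a point is covered iff (Δx)²+(Δy)² ≤ 6² = 36.
  Amber (17, 0): covers {N4} → 80
  Violet (16, 13): covers {none} → 0
  Green (0, 16): covers {N1, N5, N6, N8, N9} → 550
  Blue (20, 17): covers {none} → 0
  Red (18, 3): covers {N4} → 80
Maximum coverage at Green: 550 orders per day.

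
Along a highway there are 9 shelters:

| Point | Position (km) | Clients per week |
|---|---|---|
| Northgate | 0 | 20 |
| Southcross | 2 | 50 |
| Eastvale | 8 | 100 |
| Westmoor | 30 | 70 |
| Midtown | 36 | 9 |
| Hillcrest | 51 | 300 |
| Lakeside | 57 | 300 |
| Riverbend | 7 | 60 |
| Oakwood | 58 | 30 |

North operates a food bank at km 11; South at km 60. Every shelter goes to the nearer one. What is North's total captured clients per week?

The indifferent point is the midpoint (11+60)/2 = 35.5; shelters left of it (closer to North at 11) go to North, those right go to South.
  Northgate at 0 (w=20) → North
  Southcross at 2 (w=50) → North
  Riverbend at 7 (w=60) → North
  Eastvale at 8 (w=100) → North
  Westmoor at 30 (w=70) → North
  Midtown at 36 (w=9) → South
  Hillcrest at 51 (w=300) → South
  Lakeside at 57 (w=300) → South
  Oakwood at 58 (w=30) → South
North captures 300; South captures 639.

300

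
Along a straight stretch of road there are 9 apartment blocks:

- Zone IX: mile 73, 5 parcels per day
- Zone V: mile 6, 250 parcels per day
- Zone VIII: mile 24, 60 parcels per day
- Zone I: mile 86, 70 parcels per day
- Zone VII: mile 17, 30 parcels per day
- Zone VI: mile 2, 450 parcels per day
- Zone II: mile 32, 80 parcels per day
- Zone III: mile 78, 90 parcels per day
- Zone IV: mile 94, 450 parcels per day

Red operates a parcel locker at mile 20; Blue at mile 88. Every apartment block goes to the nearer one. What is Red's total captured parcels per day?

870

The indifferent point is the midpoint (20+88)/2 = 54; apartment blocks left of it (closer to Red at 20) go to Red, those right go to Blue.
  Zone VI at 2 (w=450) → Red
  Zone V at 6 (w=250) → Red
  Zone VII at 17 (w=30) → Red
  Zone VIII at 24 (w=60) → Red
  Zone II at 32 (w=80) → Red
  Zone IX at 73 (w=5) → Blue
  Zone III at 78 (w=90) → Blue
  Zone I at 86 (w=70) → Blue
  Zone IV at 94 (w=450) → Blue
Red captures 870; Blue captures 615.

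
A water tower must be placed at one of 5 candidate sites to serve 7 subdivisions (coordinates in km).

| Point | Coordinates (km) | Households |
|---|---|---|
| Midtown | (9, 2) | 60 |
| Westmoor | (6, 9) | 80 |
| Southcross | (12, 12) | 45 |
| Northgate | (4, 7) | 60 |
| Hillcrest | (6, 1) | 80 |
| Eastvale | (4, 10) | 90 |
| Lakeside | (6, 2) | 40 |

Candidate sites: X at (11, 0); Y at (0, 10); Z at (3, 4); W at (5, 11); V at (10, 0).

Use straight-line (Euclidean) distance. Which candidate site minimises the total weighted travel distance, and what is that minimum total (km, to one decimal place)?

Total weighted distance at each candidate:
  X (11, 0): total = 3851.1
  Y (0, 10): total = 3681.9
  Z (3, 4): total = 2608.6
  W (5, 11): total = 2628.9
  V (10, 0): total = 3581.0
Minimum is at Z with total 2608.6 km.

Z, total 2608.6 km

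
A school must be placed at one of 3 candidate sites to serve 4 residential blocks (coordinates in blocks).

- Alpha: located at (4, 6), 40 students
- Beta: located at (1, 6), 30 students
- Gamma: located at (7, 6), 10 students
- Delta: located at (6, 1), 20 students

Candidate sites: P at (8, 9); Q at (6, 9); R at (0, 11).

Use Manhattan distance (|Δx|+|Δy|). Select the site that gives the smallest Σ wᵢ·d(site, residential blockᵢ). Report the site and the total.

Total weighted distance at each candidate:
  P (8, 9): total = 820
  Q (6, 9): total = 640
  R (0, 11): total = 980
Minimum is at Q with total 640 blocks.

Q, total 640 blocks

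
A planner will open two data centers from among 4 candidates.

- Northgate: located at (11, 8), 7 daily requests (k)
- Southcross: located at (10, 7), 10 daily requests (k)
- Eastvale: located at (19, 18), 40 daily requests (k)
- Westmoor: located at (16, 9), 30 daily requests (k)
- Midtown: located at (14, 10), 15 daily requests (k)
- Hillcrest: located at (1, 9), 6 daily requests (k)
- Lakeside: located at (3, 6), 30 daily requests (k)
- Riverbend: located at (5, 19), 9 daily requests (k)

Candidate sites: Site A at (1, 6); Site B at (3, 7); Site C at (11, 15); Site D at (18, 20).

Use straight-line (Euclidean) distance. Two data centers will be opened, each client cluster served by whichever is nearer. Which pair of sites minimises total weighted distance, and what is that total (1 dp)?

{Site B, Site D}, total 869.3

Evaluate every pair (each demand assigned to the nearer of the two):
  {Site B, Site D}: total = 869.3
  {Site B, Site C}: total = 894.4
  {Site A, Site C}: total = 936.1
  {Site A, Site D}: total = 943.7
  {Site C, Site D}: total = 1037.0
  {Site A, Site B}: total = 1625.2
Best pair: {Site B, Site D} with total 869.3.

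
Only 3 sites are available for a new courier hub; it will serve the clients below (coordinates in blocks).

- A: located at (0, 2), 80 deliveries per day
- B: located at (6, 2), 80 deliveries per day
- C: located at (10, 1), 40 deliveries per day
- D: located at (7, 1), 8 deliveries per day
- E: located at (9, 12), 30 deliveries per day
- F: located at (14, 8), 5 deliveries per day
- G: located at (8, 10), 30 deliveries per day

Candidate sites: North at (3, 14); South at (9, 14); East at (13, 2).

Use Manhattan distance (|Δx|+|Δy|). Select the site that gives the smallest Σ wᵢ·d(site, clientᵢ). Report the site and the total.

East, total 2661 blocks

Total weighted distance at each candidate:
  North (3, 14): total = 3931
  South (9, 14): total = 3825
  East (13, 2): total = 2661
Minimum is at East with total 2661 blocks.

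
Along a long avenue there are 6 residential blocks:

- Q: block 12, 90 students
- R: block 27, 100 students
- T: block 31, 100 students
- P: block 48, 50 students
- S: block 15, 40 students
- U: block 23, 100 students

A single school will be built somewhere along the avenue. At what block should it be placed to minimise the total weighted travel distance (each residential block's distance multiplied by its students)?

x = 27

For a sum of weighted absolute distances on a line, the optimum is the weighted median (not the mean). Total weight W = 480; half-weight = 240.
Sort by position and accumulate weight:
  block 12 (Q, w=90) → cum 90
  block 15 (S, w=40) → cum 130
  block 23 (U, w=100) → cum 230
  block 27 (R, w=100) → cum 330  ≥ 240 → median here
  block 31 (T, w=100) → cum 430
  block 48 (P, w=50) → cum 480
Optimal location: block 27.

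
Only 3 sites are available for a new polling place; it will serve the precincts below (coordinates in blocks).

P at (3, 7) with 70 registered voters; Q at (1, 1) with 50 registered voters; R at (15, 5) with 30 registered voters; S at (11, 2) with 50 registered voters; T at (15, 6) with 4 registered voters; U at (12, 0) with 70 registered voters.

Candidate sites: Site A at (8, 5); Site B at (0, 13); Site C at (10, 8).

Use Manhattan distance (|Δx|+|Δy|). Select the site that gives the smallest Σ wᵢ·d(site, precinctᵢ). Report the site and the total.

Site A, total 2212 blocks

Total weighted distance at each candidate:
  Site A (8, 5): total = 2212
  Site B (0, 13): total = 4908
  Site C (10, 8): total = 2678
Minimum is at Site A with total 2212 blocks.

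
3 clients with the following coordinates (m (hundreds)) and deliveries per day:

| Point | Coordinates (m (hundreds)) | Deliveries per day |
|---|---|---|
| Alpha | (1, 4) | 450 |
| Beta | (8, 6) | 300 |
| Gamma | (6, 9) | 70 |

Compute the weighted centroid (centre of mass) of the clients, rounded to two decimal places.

(3.99, 5.16)

The minimiser of Σwᵢ‖p−pᵢ‖² is the weighted centroid p* = (Σwᵢpᵢ)/(Σwᵢ).
Σwᵢ = 820.
Σwᵢxᵢ = 450·1 + 300·8 + 70·6 = 3270.
Σwᵢyᵢ = 450·4 + 300·6 + 70·9 = 4230.
x* = 3270/820 = 3.99, y* = 4230/820 = 5.16.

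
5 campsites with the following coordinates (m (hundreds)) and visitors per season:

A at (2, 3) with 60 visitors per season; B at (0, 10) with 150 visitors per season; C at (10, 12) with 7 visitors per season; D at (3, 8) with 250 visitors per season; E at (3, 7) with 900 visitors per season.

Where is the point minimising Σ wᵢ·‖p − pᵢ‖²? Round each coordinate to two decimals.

The minimiser of Σwᵢ‖p−pᵢ‖² is the weighted centroid p* = (Σwᵢpᵢ)/(Σwᵢ).
Σwᵢ = 1367.
Σwᵢxᵢ = 60·2 + 150·0 + 7·10 + 250·3 + 900·3 = 3640.
Σwᵢyᵢ = 60·3 + 150·10 + 7·12 + 250·8 + 900·7 = 10064.
x* = 3640/1367 = 2.66, y* = 10064/1367 = 7.36.

(2.66, 7.36)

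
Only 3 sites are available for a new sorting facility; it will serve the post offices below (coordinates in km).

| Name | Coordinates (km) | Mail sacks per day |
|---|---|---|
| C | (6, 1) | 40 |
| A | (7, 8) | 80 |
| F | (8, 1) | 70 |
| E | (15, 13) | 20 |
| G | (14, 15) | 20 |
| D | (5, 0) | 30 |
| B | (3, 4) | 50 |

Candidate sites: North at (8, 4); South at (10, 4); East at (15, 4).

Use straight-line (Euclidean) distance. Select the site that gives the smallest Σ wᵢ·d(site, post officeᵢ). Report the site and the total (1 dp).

Total weighted distance at each candidate:
  North (8, 4): total = 1562.7
  South (10, 4): total = 1834.5
  East (15, 4): total = 2952.1
Minimum is at North with total 1562.7 km.

North, total 1562.7 km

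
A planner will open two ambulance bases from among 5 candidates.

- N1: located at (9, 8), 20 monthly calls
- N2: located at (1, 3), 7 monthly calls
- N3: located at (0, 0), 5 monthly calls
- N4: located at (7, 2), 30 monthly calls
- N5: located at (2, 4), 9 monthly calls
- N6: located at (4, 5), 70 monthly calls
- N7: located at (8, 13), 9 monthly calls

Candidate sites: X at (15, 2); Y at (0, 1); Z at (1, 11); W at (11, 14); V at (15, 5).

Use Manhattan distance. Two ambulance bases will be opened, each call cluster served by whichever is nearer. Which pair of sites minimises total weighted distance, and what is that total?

Evaluate every pair (each demand assigned to the nearer of the two):
  {Y, W}: total = 1067
  {Y, Z}: total = 1172
  {Y, V}: total = 1186
  {X, Y}: total = 1273
  {X, Z}: total = 1359
  {Z, V}: total = 1409
  {Z, W}: total = 1464
  {W, V}: total = 1634
  {X, V}: total = 1641
  {X, W}: total = 1741
Best pair: {Y, W} with total 1067.

{Y, W}, total 1067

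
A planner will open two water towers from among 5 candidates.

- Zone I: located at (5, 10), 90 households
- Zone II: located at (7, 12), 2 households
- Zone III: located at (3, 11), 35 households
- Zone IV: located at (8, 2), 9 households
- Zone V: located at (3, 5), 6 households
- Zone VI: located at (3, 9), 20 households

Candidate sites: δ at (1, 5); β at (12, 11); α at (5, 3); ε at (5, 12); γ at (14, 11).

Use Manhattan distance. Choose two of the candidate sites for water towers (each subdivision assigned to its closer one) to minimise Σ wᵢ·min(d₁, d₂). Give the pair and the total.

{α, ε}, total 449

Evaluate every pair (each demand assigned to the nearer of the two):
  {α, ε}: total = 449
  {δ, ε}: total = 491
  {β, ε}: total = 560
  {ε, γ}: total = 560
  {δ, α}: total = 1100
  {β, α}: total = 1177
  {α, γ}: total = 1216
  {δ, β}: total = 1234
  {δ, γ}: total = 1328
  {β, γ}: total = 1474
Best pair: {α, ε} with total 449.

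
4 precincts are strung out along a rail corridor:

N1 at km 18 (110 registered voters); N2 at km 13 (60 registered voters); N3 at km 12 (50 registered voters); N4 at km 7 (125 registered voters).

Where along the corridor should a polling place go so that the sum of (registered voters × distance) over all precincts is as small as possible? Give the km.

For a sum of weighted absolute distances on a line, the optimum is the weighted median (not the mean). Total weight W = 345; half-weight = 172.5.
Sort by position and accumulate weight:
  km 7 (N4, w=125) → cum 125
  km 12 (N3, w=50) → cum 175  ≥ 172.5 → median here
  km 13 (N2, w=60) → cum 235
  km 18 (N1, w=110) → cum 345
Optimal location: km 12.

x = 12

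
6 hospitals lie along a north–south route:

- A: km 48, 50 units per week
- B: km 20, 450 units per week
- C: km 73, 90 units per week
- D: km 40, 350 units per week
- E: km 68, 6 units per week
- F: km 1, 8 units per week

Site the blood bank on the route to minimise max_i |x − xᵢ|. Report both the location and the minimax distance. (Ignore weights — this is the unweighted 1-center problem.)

location 37, max distance 36

The 1-center on a line is the midpoint of the two extreme points: leftmost at 1, rightmost at 73.
Optimal location = (1 + 73)/2 = 37; maximum distance = (73 − 1)/2 = 36.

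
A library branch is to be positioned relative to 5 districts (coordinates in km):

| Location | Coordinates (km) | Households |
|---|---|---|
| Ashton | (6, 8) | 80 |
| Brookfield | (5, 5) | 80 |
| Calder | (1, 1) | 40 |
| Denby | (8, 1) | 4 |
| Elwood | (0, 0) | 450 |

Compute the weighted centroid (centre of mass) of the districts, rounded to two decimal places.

(1.46, 1.66)

The minimiser of Σwᵢ‖p−pᵢ‖² is the weighted centroid p* = (Σwᵢpᵢ)/(Σwᵢ).
Σwᵢ = 654.
Σwᵢxᵢ = 80·6 + 80·5 + 40·1 + 4·8 + 450·0 = 952.
Σwᵢyᵢ = 80·8 + 80·5 + 40·1 + 4·1 + 450·0 = 1084.
x* = 952/654 = 1.46, y* = 1084/654 = 1.66.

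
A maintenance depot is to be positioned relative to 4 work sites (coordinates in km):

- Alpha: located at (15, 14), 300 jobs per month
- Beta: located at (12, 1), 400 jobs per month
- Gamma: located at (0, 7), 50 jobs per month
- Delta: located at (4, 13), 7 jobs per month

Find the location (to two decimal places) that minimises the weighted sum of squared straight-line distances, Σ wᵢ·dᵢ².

The minimiser of Σwᵢ‖p−pᵢ‖² is the weighted centroid p* = (Σwᵢpᵢ)/(Σwᵢ).
Σwᵢ = 757.
Σwᵢxᵢ = 300·15 + 400·12 + 50·0 + 7·4 = 9328.
Σwᵢyᵢ = 300·14 + 400·1 + 50·7 + 7·13 = 5041.
x* = 9328/757 = 12.32, y* = 5041/757 = 6.66.

(12.32, 6.66)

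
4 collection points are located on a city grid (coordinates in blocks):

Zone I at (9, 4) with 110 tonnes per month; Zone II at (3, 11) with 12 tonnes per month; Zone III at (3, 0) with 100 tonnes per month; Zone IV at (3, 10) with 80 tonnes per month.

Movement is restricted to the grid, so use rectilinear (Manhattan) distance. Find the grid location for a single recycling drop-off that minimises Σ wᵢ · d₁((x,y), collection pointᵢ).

(3, 4)

Manhattan distance separates: Σwᵢ(|x−xᵢ|+|y−yᵢ|) = Σwᵢ|x−xᵢ| + Σwᵢ|y−yᵢ|, so x and y are optimised independently as 1-D weighted medians.
Total weight W = 302; half = 151.
x-coordinate, sorted with cumulative weight:
  x=3 (Zone II, w=12) cum 12
  x=3 (Zone III, w=100) cum 112
  x=3 (Zone IV, w=80) cum 192  ← median
  x=9 (Zone I, w=110) cum 302
⇒ x* = 3
y-coordinate, sorted with cumulative weight:
  y=0 (Zone III, w=100) cum 100
  y=4 (Zone I, w=110) cum 210  ← median
  y=10 (Zone IV, w=80) cum 290
  y=11 (Zone II, w=12) cum 302
⇒ y* = 4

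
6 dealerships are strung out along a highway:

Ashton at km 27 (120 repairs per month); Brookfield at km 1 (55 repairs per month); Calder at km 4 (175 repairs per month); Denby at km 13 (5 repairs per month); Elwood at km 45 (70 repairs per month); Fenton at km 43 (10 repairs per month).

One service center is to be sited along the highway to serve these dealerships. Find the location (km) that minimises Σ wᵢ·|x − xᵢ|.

For a sum of weighted absolute distances on a line, the optimum is the weighted median (not the mean). Total weight W = 435; half-weight = 217.5.
Sort by position and accumulate weight:
  km 1 (Brookfield, w=55) → cum 55
  km 4 (Calder, w=175) → cum 230  ≥ 217.5 → median here
  km 13 (Denby, w=5) → cum 235
  km 27 (Ashton, w=120) → cum 355
  km 43 (Fenton, w=10) → cum 365
  km 45 (Elwood, w=70) → cum 435
Optimal location: km 4.

x = 4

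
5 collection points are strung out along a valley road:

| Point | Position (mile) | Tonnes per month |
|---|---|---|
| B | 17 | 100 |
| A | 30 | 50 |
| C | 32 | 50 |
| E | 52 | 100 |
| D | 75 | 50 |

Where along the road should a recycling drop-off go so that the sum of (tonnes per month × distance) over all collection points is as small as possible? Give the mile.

x = 32

For a sum of weighted absolute distances on a line, the optimum is the weighted median (not the mean). Total weight W = 350; half-weight = 175.
Sort by position and accumulate weight:
  mile 17 (B, w=100) → cum 100
  mile 30 (A, w=50) → cum 150
  mile 32 (C, w=50) → cum 200  ≥ 175 → median here
  mile 52 (E, w=100) → cum 300
  mile 75 (D, w=50) → cum 350
Optimal location: mile 32.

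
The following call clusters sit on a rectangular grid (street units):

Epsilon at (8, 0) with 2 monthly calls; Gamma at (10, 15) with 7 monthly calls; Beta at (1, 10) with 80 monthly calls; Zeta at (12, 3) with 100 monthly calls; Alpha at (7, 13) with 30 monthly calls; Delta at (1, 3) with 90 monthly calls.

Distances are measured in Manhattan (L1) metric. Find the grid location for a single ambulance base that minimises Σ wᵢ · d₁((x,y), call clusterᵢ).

Manhattan distance separates: Σwᵢ(|x−xᵢ|+|y−yᵢ|) = Σwᵢ|x−xᵢ| + Σwᵢ|y−yᵢ|, so x and y are optimised independently as 1-D weighted medians.
Total weight W = 309; half = 154.5.
x-coordinate, sorted with cumulative weight:
  x=1 (Beta, w=80) cum 80
  x=1 (Delta, w=90) cum 170  ← median
  x=7 (Alpha, w=30) cum 200
  x=8 (Epsilon, w=2) cum 202
  x=10 (Gamma, w=7) cum 209
  x=12 (Zeta, w=100) cum 309
⇒ x* = 1
y-coordinate, sorted with cumulative weight:
  y=0 (Epsilon, w=2) cum 2
  y=3 (Zeta, w=100) cum 102
  y=3 (Delta, w=90) cum 192  ← median
  y=10 (Beta, w=80) cum 272
  y=13 (Alpha, w=30) cum 302
  y=15 (Gamma, w=7) cum 309
⇒ y* = 3

(1, 3)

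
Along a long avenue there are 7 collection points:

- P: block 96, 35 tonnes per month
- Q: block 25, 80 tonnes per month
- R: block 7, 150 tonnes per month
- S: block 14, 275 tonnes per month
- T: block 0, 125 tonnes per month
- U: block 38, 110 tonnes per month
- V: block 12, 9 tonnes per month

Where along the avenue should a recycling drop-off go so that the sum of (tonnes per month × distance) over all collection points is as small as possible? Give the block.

x = 14

For a sum of weighted absolute distances on a line, the optimum is the weighted median (not the mean). Total weight W = 784; half-weight = 392.
Sort by position and accumulate weight:
  block 0 (T, w=125) → cum 125
  block 7 (R, w=150) → cum 275
  block 12 (V, w=9) → cum 284
  block 14 (S, w=275) → cum 559  ≥ 392 → median here
  block 25 (Q, w=80) → cum 639
  block 38 (U, w=110) → cum 749
  block 96 (P, w=35) → cum 784
Optimal location: block 14.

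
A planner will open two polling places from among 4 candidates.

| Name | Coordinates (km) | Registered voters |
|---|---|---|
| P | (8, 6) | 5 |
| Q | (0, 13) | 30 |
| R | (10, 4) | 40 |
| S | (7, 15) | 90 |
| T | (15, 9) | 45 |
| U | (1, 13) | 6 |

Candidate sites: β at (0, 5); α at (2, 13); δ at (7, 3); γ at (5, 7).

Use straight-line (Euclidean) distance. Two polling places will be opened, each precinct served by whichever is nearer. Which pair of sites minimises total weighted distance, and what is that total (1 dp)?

{α, δ}, total 1143.0

Evaluate every pair (each demand assigned to the nearer of the two):
  {α, δ}: total = 1143.0
  {α, γ}: total = 1258.6
  {β, α}: total = 1605.0
  {δ, γ}: total = 1612.0
  {β, γ}: total = 1727.7
  {β, δ}: total = 1960.7
Best pair: {α, δ} with total 1143.0.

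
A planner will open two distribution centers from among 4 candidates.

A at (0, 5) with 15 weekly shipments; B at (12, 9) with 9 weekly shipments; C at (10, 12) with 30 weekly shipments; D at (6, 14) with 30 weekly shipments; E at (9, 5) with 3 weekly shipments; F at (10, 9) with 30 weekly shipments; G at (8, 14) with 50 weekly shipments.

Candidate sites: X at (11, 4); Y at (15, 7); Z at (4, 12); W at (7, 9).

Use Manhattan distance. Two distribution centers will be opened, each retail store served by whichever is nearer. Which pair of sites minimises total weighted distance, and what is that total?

Evaluate every pair (each demand assigned to the nearer of the two):
  {Z, W}: total = 918
  {X, W}: total = 969
  {Y, W}: total = 978
  {X, Z}: total = 1008
  {Y, Z}: total = 1044
  {X, Y}: total = 1784
Best pair: {Z, W} with total 918.

{Z, W}, total 918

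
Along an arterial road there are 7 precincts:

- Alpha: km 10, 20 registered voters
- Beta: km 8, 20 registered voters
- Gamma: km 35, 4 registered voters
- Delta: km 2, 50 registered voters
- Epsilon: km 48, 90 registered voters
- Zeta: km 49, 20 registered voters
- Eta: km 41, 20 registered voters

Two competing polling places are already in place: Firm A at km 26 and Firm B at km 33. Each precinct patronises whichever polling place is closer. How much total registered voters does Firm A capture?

90

The indifferent point is the midpoint (26+33)/2 = 29.5; precincts left of it (closer to Firm A at 26) go to Firm A, those right go to Firm B.
  Delta at 2 (w=50) → Firm A
  Beta at 8 (w=20) → Firm A
  Alpha at 10 (w=20) → Firm A
  Gamma at 35 (w=4) → Firm B
  Eta at 41 (w=20) → Firm B
  Epsilon at 48 (w=90) → Firm B
  Zeta at 49 (w=20) → Firm B
Firm A captures 90; Firm B captures 134.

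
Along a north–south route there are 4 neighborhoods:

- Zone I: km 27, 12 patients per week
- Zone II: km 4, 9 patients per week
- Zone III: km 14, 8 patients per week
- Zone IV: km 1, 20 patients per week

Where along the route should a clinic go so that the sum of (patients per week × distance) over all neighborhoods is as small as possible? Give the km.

For a sum of weighted absolute distances on a line, the optimum is the weighted median (not the mean). Total weight W = 49; half-weight = 24.5.
Sort by position and accumulate weight:
  km 1 (Zone IV, w=20) → cum 20
  km 4 (Zone II, w=9) → cum 29  ≥ 24.5 → median here
  km 14 (Zone III, w=8) → cum 37
  km 27 (Zone I, w=12) → cum 49
Optimal location: km 4.

x = 4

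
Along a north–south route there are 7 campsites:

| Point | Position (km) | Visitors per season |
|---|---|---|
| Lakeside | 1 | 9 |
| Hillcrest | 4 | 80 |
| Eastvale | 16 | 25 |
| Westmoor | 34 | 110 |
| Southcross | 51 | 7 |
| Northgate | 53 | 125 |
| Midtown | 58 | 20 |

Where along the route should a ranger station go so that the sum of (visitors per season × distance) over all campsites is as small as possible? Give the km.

x = 34

For a sum of weighted absolute distances on a line, the optimum is the weighted median (not the mean). Total weight W = 376; half-weight = 188.
Sort by position and accumulate weight:
  km 1 (Lakeside, w=9) → cum 9
  km 4 (Hillcrest, w=80) → cum 89
  km 16 (Eastvale, w=25) → cum 114
  km 34 (Westmoor, w=110) → cum 224  ≥ 188 → median here
  km 51 (Southcross, w=7) → cum 231
  km 53 (Northgate, w=125) → cum 356
  km 58 (Midtown, w=20) → cum 376
Optimal location: km 34.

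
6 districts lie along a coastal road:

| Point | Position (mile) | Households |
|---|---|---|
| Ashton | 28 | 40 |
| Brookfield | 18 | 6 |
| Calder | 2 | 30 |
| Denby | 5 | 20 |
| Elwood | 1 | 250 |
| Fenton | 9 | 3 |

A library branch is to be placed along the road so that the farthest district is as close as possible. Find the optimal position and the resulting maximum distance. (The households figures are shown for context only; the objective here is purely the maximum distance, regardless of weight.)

location 14.5, max distance 13.5

The 1-center on a line is the midpoint of the two extreme points: leftmost at 1, rightmost at 28.
Optimal location = (1 + 28)/2 = 14.5; maximum distance = (28 − 1)/2 = 13.5.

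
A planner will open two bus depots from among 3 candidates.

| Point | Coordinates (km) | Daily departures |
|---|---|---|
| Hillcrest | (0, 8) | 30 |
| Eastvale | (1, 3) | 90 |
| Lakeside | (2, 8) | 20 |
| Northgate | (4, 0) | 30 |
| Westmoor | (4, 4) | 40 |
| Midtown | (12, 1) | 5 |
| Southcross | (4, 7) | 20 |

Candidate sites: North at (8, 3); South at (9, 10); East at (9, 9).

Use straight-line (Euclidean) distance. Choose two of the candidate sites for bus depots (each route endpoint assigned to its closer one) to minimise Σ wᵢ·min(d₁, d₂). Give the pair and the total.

Evaluate every pair (each demand assigned to the nearer of the two):
  {North, East}: total = 1488.1
  {North, South}: total = 1502.6
  {South, East}: total = 2055.2
Best pair: {North, East} with total 1488.1.

{North, East}, total 1488.1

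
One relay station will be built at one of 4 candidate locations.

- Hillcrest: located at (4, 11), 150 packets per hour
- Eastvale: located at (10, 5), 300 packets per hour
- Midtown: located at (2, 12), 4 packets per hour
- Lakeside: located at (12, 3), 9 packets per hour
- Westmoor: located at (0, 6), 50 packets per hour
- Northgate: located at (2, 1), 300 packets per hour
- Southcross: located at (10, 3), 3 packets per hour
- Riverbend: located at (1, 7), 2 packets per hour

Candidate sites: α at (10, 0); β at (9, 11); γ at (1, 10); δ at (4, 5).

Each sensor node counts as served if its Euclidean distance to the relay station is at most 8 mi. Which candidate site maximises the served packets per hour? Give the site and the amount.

δ, covering 809

Coverage radius r = 8 mi; a point is covered iff (Δx)²+(Δy)² ≤ 8² = 64.
  α (10, 0): covers {Eastvale, Lakeside, Southcross} → 312
  β (9, 11): covers {Hillcrest, Eastvale, Midtown} → 454
  γ (1, 10): covers {Hillcrest, Midtown, Westmoor, Riverbend} → 206
  δ (4, 5): covers {Hillcrest, Eastvale, Midtown, Westmoor, Northgate, Southcross, Riverbend} → 809
Maximum coverage at δ: 809 packets per hour.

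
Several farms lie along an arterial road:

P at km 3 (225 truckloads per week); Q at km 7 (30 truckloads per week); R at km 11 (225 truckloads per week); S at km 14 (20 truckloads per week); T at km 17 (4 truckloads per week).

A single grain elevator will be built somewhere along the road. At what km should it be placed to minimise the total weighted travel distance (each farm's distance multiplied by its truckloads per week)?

x = 7

For a sum of weighted absolute distances on a line, the optimum is the weighted median (not the mean). Total weight W = 504; half-weight = 252.
Sort by position and accumulate weight:
  km 3 (P, w=225) → cum 225
  km 7 (Q, w=30) → cum 255  ≥ 252 → median here
  km 11 (R, w=225) → cum 480
  km 14 (S, w=20) → cum 500
  km 17 (T, w=4) → cum 504
Optimal location: km 7.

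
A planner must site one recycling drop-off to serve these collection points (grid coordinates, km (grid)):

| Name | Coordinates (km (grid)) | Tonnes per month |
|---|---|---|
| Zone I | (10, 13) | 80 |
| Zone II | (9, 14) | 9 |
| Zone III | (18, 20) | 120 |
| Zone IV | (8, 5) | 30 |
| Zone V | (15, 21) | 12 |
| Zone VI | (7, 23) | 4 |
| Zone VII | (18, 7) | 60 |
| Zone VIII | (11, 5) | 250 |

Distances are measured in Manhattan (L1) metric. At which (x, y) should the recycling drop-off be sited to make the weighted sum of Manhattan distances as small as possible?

Manhattan distance separates: Σwᵢ(|x−xᵢ|+|y−yᵢ|) = Σwᵢ|x−xᵢ| + Σwᵢ|y−yᵢ|, so x and y are optimised independently as 1-D weighted medians.
Total weight W = 565; half = 282.5.
x-coordinate, sorted with cumulative weight:
  x=7 (Zone VI, w=4) cum 4
  x=8 (Zone IV, w=30) cum 34
  x=9 (Zone II, w=9) cum 43
  x=10 (Zone I, w=80) cum 123
  x=11 (Zone VIII, w=250) cum 373  ← median
  x=15 (Zone V, w=12) cum 385
  x=18 (Zone III, w=120) cum 505
  x=18 (Zone VII, w=60) cum 565
⇒ x* = 11
y-coordinate, sorted with cumulative weight:
  y=5 (Zone IV, w=30) cum 30
  y=5 (Zone VIII, w=250) cum 280
  y=7 (Zone VII, w=60) cum 340  ← median
  y=13 (Zone I, w=80) cum 420
  y=14 (Zone II, w=9) cum 429
  y=20 (Zone III, w=120) cum 549
  y=21 (Zone V, w=12) cum 561
  y=23 (Zone VI, w=4) cum 565
⇒ y* = 7

(11, 7)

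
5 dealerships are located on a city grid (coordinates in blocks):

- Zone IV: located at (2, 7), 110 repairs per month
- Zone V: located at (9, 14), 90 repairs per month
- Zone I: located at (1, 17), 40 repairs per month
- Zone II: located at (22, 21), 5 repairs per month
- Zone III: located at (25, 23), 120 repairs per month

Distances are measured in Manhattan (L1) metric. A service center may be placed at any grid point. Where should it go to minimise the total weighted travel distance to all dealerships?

(9, 14)

Manhattan distance separates: Σwᵢ(|x−xᵢ|+|y−yᵢ|) = Σwᵢ|x−xᵢ| + Σwᵢ|y−yᵢ|, so x and y are optimised independently as 1-D weighted medians.
Total weight W = 365; half = 182.5.
x-coordinate, sorted with cumulative weight:
  x=1 (Zone I, w=40) cum 40
  x=2 (Zone IV, w=110) cum 150
  x=9 (Zone V, w=90) cum 240  ← median
  x=22 (Zone II, w=5) cum 245
  x=25 (Zone III, w=120) cum 365
⇒ x* = 9
y-coordinate, sorted with cumulative weight:
  y=7 (Zone IV, w=110) cum 110
  y=14 (Zone V, w=90) cum 200  ← median
  y=17 (Zone I, w=40) cum 240
  y=21 (Zone II, w=5) cum 245
  y=23 (Zone III, w=120) cum 365
⇒ y* = 14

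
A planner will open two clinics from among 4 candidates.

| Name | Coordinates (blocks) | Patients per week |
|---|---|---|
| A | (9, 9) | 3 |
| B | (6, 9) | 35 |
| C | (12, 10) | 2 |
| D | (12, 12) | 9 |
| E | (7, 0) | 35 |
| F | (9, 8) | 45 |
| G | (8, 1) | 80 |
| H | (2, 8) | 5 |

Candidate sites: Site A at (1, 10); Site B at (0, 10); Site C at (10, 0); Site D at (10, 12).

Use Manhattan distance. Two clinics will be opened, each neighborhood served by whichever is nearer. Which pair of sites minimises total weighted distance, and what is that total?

Evaluate every pair (each demand assigned to the nearer of the two):
  {Site C, Site D}: total = 913
  {Site A, Site C}: total = 1141
  {Site B, Site C}: total = 1195
  {Site A, Site D}: total = 2053
  {Site B, Site D}: total = 2093
  {Site A, Site B}: total = 2681
Best pair: {Site C, Site D} with total 913.

{Site C, Site D}, total 913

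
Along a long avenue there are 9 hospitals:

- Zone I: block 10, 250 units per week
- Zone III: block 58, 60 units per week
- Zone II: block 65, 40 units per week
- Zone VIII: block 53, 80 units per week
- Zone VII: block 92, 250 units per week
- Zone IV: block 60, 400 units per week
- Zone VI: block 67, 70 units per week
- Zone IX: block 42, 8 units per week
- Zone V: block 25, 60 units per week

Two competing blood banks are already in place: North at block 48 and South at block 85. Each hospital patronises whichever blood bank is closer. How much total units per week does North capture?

The indifferent point is the midpoint (48+85)/2 = 66.5; hospitals left of it (closer to North at 48) go to North, those right go to South.
  Zone I at 10 (w=250) → North
  Zone V at 25 (w=60) → North
  Zone IX at 42 (w=8) → North
  Zone VIII at 53 (w=80) → North
  Zone III at 58 (w=60) → North
  Zone IV at 60 (w=400) → North
  Zone II at 65 (w=40) → North
  Zone VI at 67 (w=70) → South
  Zone VII at 92 (w=250) → South
North captures 898; South captures 320.

898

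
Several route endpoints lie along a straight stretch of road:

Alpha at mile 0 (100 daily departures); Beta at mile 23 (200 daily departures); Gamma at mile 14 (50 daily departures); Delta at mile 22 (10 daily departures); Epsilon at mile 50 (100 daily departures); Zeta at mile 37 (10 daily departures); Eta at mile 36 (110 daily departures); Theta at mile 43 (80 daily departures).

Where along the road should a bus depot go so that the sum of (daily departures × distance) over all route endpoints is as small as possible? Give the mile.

x = 23

For a sum of weighted absolute distances on a line, the optimum is the weighted median (not the mean). Total weight W = 660; half-weight = 330.
Sort by position and accumulate weight:
  mile 0 (Alpha, w=100) → cum 100
  mile 14 (Gamma, w=50) → cum 150
  mile 22 (Delta, w=10) → cum 160
  mile 23 (Beta, w=200) → cum 360  ≥ 330 → median here
  mile 36 (Eta, w=110) → cum 470
  mile 37 (Zeta, w=10) → cum 480
  mile 43 (Theta, w=80) → cum 560
  mile 50 (Epsilon, w=100) → cum 660
Optimal location: mile 23.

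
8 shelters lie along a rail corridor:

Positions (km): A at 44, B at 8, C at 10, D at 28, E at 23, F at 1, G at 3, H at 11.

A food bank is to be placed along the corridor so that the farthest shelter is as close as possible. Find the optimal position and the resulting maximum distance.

location 22.5, max distance 21.5

The 1-center on a line is the midpoint of the two extreme points: leftmost at 1, rightmost at 44.
Optimal location = (1 + 44)/2 = 22.5; maximum distance = (44 − 1)/2 = 21.5.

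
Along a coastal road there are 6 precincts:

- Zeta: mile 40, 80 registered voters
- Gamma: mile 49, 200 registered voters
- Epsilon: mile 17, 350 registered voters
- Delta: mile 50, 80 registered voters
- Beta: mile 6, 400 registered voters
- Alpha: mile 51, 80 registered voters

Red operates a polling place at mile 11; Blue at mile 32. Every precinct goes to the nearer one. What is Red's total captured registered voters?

750

The indifferent point is the midpoint (11+32)/2 = 21.5; precincts left of it (closer to Red at 11) go to Red, those right go to Blue.
  Beta at 6 (w=400) → Red
  Epsilon at 17 (w=350) → Red
  Zeta at 40 (w=80) → Blue
  Gamma at 49 (w=200) → Blue
  Delta at 50 (w=80) → Blue
  Alpha at 51 (w=80) → Blue
Red captures 750; Blue captures 440.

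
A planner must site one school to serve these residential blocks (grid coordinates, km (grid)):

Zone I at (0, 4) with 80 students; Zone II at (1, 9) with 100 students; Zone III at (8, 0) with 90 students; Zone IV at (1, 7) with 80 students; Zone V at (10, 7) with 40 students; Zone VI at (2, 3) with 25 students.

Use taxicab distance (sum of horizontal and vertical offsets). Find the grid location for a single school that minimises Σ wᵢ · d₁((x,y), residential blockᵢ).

Manhattan distance separates: Σwᵢ(|x−xᵢ|+|y−yᵢ|) = Σwᵢ|x−xᵢ| + Σwᵢ|y−yᵢ|, so x and y are optimised independently as 1-D weighted medians.
Total weight W = 415; half = 207.5.
x-coordinate, sorted with cumulative weight:
  x=0 (Zone I, w=80) cum 80
  x=1 (Zone II, w=100) cum 180
  x=1 (Zone IV, w=80) cum 260  ← median
  x=2 (Zone VI, w=25) cum 285
  x=8 (Zone III, w=90) cum 375
  x=10 (Zone V, w=40) cum 415
⇒ x* = 1
y-coordinate, sorted with cumulative weight:
  y=0 (Zone III, w=90) cum 90
  y=3 (Zone VI, w=25) cum 115
  y=4 (Zone I, w=80) cum 195
  y=7 (Zone IV, w=80) cum 275  ← median
  y=7 (Zone V, w=40) cum 315
  y=9 (Zone II, w=100) cum 415
⇒ y* = 7

(1, 7)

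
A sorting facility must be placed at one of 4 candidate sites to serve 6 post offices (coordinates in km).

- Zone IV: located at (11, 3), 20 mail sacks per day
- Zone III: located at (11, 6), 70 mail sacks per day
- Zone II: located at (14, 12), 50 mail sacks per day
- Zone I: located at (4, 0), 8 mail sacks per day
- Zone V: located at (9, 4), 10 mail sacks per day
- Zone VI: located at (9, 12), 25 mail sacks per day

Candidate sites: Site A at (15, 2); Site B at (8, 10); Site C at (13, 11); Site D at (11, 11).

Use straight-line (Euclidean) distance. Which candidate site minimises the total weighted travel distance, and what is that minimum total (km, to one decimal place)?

Total weighted distance at each candidate:
  Site A (15, 2): total = 1425.2
  Site B (8, 10): total = 1021.4
  Site C (13, 11): total = 910.0
  Site D (11, 11): total = 901.1
Minimum is at Site D with total 901.1 km.

Site D, total 901.1 km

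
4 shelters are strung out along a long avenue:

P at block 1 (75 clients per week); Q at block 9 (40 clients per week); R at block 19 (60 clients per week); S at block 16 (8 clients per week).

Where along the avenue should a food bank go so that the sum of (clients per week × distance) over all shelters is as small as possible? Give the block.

For a sum of weighted absolute distances on a line, the optimum is the weighted median (not the mean). Total weight W = 183; half-weight = 91.5.
Sort by position and accumulate weight:
  block 1 (P, w=75) → cum 75
  block 9 (Q, w=40) → cum 115  ≥ 91.5 → median here
  block 16 (S, w=8) → cum 123
  block 19 (R, w=60) → cum 183
Optimal location: block 9.

x = 9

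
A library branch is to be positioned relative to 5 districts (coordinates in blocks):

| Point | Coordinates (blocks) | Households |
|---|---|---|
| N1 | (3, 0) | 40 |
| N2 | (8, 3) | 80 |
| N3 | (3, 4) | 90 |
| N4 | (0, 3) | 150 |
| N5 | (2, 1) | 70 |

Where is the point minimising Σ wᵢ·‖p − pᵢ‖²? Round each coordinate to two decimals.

(2.72, 2.60)

The minimiser of Σwᵢ‖p−pᵢ‖² is the weighted centroid p* = (Σwᵢpᵢ)/(Σwᵢ).
Σwᵢ = 430.
Σwᵢxᵢ = 40·3 + 80·8 + 90·3 + 150·0 + 70·2 = 1170.
Σwᵢyᵢ = 40·0 + 80·3 + 90·4 + 150·3 + 70·1 = 1120.
x* = 1170/430 = 2.72, y* = 1120/430 = 2.60.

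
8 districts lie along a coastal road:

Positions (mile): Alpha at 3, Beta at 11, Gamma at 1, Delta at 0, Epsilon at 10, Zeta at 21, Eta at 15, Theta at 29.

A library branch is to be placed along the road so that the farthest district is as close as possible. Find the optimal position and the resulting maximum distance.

location 14.5, max distance 14.5

The 1-center on a line is the midpoint of the two extreme points: leftmost at 0, rightmost at 29.
Optimal location = (0 + 29)/2 = 14.5; maximum distance = (29 − 0)/2 = 14.5.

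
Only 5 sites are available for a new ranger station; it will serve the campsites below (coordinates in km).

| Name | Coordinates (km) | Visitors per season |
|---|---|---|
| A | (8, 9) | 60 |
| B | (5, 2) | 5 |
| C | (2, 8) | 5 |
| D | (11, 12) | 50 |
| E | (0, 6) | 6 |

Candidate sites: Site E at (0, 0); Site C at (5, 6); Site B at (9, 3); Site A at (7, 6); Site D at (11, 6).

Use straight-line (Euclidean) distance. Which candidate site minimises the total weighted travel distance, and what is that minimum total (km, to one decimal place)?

Site A, total 641.6 km

Total weighted distance at each candidate:
  Site E (0, 0): total = 1640.6
  Site C (5, 6): total = 746.9
  Site B (9, 3): total = 946.5
  Site A (7, 6): total = 641.6
  Site D (11, 6): total = 702.7
Minimum is at Site A with total 641.6 km.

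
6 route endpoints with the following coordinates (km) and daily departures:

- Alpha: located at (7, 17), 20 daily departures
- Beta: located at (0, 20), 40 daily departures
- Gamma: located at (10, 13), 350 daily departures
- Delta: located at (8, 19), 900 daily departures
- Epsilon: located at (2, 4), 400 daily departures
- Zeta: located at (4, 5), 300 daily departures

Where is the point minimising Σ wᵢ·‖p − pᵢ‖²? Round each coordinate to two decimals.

The minimiser of Σwᵢ‖p−pᵢ‖² is the weighted centroid p* = (Σwᵢpᵢ)/(Σwᵢ).
Σwᵢ = 2010.
Σwᵢxᵢ = 20·7 + 40·0 + 350·10 + 900·8 + 400·2 + 300·4 = 12840.
Σwᵢyᵢ = 20·17 + 40·20 + 350·13 + 900·19 + 400·4 + 300·5 = 25890.
x* = 12840/2010 = 6.39, y* = 25890/2010 = 12.88.

(6.39, 12.88)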